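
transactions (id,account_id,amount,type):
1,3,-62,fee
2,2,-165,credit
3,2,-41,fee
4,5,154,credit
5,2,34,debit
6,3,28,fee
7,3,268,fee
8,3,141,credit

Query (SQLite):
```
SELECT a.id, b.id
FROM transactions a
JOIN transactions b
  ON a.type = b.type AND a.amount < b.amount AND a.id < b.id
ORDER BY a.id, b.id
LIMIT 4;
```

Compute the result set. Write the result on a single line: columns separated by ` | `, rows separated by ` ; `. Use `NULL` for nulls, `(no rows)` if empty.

1 | 3 ; 1 | 6 ; 1 | 7 ; 2 | 4

Pairs (a,b) with same type, a.amount < b.amount, a.id < b.id.
type groups: credit:{2,4,8} debit:{5} fee:{1,3,6,7}
Ordered by (a.id, b.id); first 4.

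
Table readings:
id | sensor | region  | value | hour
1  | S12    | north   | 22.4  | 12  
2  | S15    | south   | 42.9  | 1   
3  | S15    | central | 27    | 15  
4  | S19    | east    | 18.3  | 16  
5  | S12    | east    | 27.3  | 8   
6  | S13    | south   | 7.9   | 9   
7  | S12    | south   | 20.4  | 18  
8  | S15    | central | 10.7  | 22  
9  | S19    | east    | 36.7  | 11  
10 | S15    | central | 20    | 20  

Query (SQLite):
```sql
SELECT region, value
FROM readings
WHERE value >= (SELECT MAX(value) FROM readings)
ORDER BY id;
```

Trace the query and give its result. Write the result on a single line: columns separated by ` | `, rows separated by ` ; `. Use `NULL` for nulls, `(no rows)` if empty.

south | 42.9

Scalar subquery: MAX(value) over all readings rows = 42.9.
Keep rows where value >= that value.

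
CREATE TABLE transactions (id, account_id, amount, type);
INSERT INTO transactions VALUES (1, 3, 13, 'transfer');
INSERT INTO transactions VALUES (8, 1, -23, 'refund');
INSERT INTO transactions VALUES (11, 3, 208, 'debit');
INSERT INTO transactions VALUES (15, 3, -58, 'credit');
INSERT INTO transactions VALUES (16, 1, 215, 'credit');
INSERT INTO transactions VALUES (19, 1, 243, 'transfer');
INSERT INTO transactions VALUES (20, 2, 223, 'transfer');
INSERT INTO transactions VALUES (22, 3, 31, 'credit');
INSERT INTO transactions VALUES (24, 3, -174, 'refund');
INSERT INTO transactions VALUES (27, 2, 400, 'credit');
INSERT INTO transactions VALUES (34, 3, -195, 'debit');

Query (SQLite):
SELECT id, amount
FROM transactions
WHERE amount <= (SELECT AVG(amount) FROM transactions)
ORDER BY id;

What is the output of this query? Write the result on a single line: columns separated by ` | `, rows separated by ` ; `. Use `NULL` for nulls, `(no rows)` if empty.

1 | 13 ; 8 | -23 ; 15 | -58 ; 22 | 31 ; 24 | -174 ; 34 | -195

Scalar subquery: AVG(amount) over all transactions rows = 80.272727 (≈; comparison uses full precision).
Keep rows where amount <= that value.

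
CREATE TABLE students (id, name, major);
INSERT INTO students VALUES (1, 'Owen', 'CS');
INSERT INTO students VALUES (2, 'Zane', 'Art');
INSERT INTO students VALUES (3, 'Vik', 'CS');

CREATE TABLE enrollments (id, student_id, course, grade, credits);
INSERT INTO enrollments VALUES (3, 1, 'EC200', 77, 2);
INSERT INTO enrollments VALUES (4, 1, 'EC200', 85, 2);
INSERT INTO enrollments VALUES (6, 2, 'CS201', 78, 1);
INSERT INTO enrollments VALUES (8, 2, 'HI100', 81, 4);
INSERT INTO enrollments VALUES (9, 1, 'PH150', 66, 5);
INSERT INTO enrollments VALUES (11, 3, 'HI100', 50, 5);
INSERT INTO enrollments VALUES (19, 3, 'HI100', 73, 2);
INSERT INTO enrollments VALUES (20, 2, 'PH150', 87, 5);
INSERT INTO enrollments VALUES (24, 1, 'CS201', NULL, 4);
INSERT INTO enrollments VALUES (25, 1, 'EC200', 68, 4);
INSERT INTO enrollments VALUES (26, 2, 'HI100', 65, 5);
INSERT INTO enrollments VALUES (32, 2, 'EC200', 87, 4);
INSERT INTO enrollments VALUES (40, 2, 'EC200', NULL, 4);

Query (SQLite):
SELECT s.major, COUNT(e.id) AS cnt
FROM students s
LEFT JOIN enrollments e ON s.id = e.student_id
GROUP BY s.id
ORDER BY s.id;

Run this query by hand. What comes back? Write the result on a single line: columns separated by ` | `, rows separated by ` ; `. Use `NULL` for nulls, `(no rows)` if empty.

CS | 5 ; Art | 6 ; CS | 2

LEFT JOIN keeps every students row; unmatched ones get NULL for enrollments columns.
Group by students.id and compute COUNT(e.id). COUNT(col) of an all-NULL group is 0.
  1: ids {3, 4, 9, 24, 25} → COUNT(e.id)=5
  2: ids {6, 8, 20, 26, 32, 40} → COUNT(e.id)=6
  3: ids {11, 19} → COUNT(e.id)=2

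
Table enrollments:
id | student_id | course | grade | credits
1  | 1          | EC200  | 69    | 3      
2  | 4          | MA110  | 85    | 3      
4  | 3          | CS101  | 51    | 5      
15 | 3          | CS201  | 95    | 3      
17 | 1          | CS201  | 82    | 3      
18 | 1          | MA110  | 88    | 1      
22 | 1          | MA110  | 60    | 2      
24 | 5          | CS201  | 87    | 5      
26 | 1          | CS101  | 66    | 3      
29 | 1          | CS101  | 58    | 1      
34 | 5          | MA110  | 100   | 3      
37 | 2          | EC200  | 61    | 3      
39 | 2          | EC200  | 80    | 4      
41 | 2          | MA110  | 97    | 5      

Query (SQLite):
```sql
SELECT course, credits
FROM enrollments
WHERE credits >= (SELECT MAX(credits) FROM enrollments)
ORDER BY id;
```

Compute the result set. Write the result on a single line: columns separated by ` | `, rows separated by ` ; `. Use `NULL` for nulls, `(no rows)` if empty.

CS101 | 5 ; CS201 | 5 ; MA110 | 5

Scalar subquery: MAX(credits) over all enrollments rows = 5.
Keep rows where credits >= that value.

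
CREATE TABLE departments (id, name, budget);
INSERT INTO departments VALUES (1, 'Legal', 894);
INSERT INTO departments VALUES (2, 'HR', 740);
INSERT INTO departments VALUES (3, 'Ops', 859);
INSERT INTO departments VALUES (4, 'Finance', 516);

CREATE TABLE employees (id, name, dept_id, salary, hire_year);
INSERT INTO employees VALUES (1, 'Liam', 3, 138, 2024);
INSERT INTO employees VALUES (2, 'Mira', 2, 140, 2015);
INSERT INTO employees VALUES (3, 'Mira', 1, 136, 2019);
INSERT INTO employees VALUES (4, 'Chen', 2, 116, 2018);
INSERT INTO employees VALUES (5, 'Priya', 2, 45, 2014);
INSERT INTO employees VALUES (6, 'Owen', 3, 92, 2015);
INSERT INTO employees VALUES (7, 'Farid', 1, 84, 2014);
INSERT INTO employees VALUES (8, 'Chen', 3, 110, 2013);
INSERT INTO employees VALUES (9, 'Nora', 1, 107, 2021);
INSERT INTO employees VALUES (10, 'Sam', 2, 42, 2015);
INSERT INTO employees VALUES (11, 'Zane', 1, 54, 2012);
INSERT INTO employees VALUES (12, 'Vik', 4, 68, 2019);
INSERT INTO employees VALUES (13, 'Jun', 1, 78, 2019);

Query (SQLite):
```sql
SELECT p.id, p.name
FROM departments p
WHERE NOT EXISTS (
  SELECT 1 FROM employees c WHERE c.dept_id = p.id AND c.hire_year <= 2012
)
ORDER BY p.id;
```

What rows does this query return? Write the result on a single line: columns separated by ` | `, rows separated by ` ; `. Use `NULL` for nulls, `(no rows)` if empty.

2 | HR ; 3 | Ops ; 4 | Finance

For each departments row, check whether any employees with matching dept_id has hire_year <= 2012.
Keep rows where that is false.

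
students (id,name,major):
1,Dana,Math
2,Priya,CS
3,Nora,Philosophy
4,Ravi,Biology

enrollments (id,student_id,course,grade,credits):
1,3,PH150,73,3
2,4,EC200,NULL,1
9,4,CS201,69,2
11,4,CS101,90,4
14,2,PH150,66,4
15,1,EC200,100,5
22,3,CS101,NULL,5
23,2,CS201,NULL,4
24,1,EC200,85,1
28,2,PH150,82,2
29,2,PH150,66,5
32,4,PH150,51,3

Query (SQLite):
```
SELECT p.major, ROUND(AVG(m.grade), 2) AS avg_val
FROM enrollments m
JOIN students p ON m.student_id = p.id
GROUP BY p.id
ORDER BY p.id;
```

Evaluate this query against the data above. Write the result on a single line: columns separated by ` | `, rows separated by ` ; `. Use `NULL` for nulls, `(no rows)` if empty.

Join each enrollments row to its students via student_id.
Group joined rows by students.id; compute ROUND(AVG(m.grade), 2) per group.
  1: ids {15, 24} → ROUND(AVG(m.grade), 2)=92.5
  2: ids {14, 23, 28, 29} → ROUND(AVG(m.grade), 2)=71.33
  3: ids {1, 22} → ROUND(AVG(m.grade), 2)=73
  4: ids {2, 9, 11, 32} → ROUND(AVG(m.grade), 2)=70

Math | 92.5 ; CS | 71.33 ; Philosophy | 73 ; Biology | 70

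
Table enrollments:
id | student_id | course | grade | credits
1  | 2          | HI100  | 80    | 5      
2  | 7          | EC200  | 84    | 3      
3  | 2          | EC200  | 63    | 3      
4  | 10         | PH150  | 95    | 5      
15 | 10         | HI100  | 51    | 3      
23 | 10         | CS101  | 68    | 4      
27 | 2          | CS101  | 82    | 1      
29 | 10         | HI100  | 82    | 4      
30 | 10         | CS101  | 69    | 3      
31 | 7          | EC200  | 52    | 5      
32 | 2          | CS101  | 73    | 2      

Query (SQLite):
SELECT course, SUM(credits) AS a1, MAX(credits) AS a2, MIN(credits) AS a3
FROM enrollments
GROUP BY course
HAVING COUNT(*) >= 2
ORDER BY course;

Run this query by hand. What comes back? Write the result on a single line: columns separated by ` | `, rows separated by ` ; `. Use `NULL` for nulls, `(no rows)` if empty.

CS101 | 10 | 4 | 1 ; EC200 | 11 | 5 | 3 ; HI100 | 12 | 5 | 3

Group enrollments by course.
Per group compute: SUM(credits), MAX(credits), MIN(credits).
HAVING: drop groups with fewer than 2 rows.
  CS101: ids {23, 27, 30, 32} → SUM(credits)=10, MAX(credits)=4, MIN(credits)=1
  EC200: ids {2, 3, 31} → SUM(credits)=11, MAX(credits)=5, MIN(credits)=3
  HI100: ids {1, 15, 29} → SUM(credits)=12, MAX(credits)=5, MIN(credits)=3
  PH150: ids {4} → SUM(credits)=5, MAX(credits)=5, MIN(credits)=5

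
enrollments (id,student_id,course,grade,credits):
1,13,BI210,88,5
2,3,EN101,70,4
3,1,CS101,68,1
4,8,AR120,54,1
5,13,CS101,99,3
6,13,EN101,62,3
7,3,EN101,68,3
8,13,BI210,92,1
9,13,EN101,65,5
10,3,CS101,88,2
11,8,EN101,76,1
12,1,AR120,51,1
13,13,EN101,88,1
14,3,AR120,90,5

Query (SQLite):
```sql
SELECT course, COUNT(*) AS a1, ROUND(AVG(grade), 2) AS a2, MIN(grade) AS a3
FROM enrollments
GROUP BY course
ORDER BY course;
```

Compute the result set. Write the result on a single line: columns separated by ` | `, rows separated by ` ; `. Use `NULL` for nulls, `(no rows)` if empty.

AR120 | 3 | 65 | 51 ; BI210 | 2 | 90 | 88 ; CS101 | 3 | 85 | 68 ; EN101 | 6 | 71.5 | 62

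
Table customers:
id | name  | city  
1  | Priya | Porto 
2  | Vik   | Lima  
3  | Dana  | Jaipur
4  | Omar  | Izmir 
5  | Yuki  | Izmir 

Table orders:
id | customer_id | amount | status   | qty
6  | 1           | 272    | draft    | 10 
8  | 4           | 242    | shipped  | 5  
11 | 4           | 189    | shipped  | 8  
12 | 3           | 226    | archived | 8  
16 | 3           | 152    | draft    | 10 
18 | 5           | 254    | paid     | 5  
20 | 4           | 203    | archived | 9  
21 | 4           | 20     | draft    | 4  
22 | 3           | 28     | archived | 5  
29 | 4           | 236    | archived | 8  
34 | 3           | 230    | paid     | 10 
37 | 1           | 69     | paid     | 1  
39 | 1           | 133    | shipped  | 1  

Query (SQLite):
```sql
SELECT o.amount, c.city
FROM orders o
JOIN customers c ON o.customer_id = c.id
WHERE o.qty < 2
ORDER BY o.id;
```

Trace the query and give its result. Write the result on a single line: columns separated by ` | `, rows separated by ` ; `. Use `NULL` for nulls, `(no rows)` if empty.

69 | Porto ; 133 | Porto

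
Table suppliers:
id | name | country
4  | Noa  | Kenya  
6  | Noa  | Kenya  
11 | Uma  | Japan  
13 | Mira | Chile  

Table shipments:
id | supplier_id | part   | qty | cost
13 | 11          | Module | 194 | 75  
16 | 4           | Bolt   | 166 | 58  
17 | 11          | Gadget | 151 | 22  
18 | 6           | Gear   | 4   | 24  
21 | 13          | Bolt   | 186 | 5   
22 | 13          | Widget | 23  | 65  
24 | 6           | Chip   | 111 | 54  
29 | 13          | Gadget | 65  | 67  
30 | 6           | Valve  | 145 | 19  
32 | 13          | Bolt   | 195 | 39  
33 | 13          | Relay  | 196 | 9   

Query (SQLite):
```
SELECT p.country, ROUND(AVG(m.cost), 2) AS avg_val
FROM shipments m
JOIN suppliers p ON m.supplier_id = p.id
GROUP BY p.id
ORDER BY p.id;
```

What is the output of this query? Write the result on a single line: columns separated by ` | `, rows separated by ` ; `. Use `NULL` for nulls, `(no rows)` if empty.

Join each shipments row to its suppliers via supplier_id.
Group joined rows by suppliers.id; compute ROUND(AVG(m.cost), 2) per group.
  4: ids {16} → ROUND(AVG(m.cost), 2)=58
  6: ids {18, 24, 30} → ROUND(AVG(m.cost), 2)=32.33
  11: ids {13, 17} → ROUND(AVG(m.cost), 2)=48.5
  13: ids {21, 22, 29, 32, 33} → ROUND(AVG(m.cost), 2)=37

Kenya | 58 ; Kenya | 32.33 ; Japan | 48.5 ; Chile | 37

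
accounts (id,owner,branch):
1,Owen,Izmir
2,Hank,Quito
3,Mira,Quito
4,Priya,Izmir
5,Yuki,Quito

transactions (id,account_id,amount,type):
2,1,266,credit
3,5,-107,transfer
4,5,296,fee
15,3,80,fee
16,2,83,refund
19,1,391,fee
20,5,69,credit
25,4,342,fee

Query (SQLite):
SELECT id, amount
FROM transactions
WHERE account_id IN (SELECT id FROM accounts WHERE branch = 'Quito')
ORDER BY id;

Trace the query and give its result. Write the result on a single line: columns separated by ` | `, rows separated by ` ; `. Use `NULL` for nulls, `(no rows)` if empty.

3 | -107 ; 4 | 296 ; 15 | 80 ; 16 | 83 ; 20 | 69

Inner query: accounts.id where branch = 'Quito'.
Outer: keep transactions rows whose account_id is in that set.
Inner query → {2, 3, 5}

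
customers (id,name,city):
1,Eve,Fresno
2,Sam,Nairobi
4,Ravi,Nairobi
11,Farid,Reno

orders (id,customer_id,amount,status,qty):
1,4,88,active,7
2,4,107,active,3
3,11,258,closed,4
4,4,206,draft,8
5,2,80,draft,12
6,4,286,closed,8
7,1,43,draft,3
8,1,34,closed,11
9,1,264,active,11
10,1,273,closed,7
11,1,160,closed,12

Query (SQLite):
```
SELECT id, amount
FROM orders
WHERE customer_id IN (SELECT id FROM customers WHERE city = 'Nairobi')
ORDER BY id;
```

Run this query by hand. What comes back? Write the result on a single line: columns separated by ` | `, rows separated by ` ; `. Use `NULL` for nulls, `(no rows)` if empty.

Inner query: customers.id where city = 'Nairobi'.
Outer: keep orders rows whose customer_id is in that set.
Inner query → {2, 4}

1 | 88 ; 2 | 107 ; 4 | 206 ; 5 | 80 ; 6 | 286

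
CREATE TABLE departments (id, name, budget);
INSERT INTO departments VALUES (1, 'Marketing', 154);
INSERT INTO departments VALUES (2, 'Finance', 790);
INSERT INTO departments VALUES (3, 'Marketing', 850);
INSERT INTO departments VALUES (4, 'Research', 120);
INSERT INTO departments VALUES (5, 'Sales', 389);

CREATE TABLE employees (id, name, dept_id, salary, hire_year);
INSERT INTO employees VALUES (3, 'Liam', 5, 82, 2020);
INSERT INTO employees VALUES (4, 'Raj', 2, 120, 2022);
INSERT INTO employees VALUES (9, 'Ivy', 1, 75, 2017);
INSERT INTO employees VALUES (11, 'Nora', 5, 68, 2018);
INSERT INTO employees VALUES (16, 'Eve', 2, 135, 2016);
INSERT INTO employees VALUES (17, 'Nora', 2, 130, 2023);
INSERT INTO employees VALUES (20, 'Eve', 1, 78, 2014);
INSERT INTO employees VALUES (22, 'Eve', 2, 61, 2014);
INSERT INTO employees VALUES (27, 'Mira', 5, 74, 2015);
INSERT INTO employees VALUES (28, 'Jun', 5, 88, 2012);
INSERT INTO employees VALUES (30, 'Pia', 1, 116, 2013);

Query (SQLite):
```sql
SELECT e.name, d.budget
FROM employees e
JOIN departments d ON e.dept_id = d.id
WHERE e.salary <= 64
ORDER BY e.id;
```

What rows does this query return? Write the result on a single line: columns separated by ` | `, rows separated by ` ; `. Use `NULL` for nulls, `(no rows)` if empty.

Eve | 790

Each employees row matches the departments row where dept_id = departments.id.
Then keep rows with e.salary <= 64.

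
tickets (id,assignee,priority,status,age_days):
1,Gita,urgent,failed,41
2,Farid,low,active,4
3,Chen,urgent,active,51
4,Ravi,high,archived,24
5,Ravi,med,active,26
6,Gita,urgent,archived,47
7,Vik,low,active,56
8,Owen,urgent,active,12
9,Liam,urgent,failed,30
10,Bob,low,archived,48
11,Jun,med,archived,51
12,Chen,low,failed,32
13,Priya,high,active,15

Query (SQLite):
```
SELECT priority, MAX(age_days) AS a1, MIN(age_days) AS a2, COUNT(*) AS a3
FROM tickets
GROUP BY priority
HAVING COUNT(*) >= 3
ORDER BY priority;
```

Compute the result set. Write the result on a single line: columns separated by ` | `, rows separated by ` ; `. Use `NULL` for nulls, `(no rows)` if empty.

low | 56 | 4 | 4 ; urgent | 51 | 12 | 5

Group tickets by priority.
Per group compute: MAX(age_days), MIN(age_days), COUNT(*).
HAVING: drop groups with fewer than 3 rows.
  high: ids {4, 13} → MAX(age_days)=24, MIN(age_days)=15, COUNT(*)=2
  low: ids {2, 7, 10, 12} → MAX(age_days)=56, MIN(age_days)=4, COUNT(*)=4
  med: ids {5, 11} → MAX(age_days)=51, MIN(age_days)=26, COUNT(*)=2
  urgent: ids {1, 3, 6, 8, 9} → MAX(age_days)=51, MIN(age_days)=12, COUNT(*)=5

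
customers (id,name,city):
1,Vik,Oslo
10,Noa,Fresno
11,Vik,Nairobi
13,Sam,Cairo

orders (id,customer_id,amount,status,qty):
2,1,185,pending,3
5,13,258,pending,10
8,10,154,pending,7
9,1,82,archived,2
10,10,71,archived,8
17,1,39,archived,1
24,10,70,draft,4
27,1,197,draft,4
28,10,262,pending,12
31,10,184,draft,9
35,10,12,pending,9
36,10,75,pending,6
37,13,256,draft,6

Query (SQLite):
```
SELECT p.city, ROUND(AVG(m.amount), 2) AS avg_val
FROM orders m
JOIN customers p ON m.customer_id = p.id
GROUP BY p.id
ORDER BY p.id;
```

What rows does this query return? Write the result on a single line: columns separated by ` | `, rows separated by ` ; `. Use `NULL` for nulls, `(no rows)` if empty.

Oslo | 125.75 ; Fresno | 118.29 ; Cairo | 257

Join each orders row to its customers via customer_id.
Group joined rows by customers.id; compute ROUND(AVG(m.amount), 2) per group.
  1: ids {2, 9, 17, 27} → ROUND(AVG(m.amount), 2)=125.75
  10: ids {8, 10, 24, 28, 31, 35, 36} → ROUND(AVG(m.amount), 2)=118.29
  13: ids {5, 37} → ROUND(AVG(m.amount), 2)=257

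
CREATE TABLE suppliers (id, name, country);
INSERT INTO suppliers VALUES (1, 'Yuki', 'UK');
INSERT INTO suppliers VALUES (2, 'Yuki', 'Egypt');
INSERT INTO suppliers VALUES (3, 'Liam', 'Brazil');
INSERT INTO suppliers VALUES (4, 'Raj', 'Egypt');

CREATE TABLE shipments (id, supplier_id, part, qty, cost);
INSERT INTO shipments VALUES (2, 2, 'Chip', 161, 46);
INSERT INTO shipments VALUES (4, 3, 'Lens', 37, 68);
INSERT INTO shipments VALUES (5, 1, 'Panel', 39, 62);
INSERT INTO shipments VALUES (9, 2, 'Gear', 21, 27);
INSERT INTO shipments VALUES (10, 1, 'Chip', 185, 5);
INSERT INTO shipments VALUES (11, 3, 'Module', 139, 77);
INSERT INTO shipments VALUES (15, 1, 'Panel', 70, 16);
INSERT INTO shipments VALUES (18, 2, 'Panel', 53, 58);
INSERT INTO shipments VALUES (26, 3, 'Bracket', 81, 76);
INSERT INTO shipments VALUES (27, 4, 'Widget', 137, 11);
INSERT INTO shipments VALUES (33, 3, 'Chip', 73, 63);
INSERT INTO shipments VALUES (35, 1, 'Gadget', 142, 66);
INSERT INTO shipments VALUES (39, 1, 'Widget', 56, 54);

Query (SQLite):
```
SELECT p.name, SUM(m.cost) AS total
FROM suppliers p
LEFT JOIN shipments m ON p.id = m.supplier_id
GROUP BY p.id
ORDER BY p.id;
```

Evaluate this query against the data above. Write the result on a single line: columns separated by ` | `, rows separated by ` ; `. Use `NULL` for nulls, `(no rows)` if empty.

Yuki | 203 ; Yuki | 131 ; Liam | 284 ; Raj | 11

LEFT JOIN keeps every suppliers row; unmatched ones get NULL for shipments columns.
Group by suppliers.id and compute SUM(m.cost). SUM over an all-NULL group is NULL.
  1: ids {5, 10, 15, 35, 39} → SUM(m.cost)=203
  2: ids {2, 9, 18} → SUM(m.cost)=131
  3: ids {4, 11, 26, 33} → SUM(m.cost)=284
  4: ids {27} → SUM(m.cost)=11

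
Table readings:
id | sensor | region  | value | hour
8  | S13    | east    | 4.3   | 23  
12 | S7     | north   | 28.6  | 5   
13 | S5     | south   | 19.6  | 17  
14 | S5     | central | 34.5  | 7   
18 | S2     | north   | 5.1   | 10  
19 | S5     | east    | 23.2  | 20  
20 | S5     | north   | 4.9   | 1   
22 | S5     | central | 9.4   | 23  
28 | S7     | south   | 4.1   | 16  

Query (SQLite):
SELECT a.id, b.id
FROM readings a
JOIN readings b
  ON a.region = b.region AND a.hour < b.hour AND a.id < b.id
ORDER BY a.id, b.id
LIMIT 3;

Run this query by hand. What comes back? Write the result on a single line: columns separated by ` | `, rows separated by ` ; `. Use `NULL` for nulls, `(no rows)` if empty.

Pairs (a,b) with same region, a.hour < b.hour, a.id < b.id.
region groups: central:{14,22} east:{8,19} north:{12,18,20} south:{13,28}
Ordered by (a.id, b.id); first 3.

12 | 18 ; 14 | 22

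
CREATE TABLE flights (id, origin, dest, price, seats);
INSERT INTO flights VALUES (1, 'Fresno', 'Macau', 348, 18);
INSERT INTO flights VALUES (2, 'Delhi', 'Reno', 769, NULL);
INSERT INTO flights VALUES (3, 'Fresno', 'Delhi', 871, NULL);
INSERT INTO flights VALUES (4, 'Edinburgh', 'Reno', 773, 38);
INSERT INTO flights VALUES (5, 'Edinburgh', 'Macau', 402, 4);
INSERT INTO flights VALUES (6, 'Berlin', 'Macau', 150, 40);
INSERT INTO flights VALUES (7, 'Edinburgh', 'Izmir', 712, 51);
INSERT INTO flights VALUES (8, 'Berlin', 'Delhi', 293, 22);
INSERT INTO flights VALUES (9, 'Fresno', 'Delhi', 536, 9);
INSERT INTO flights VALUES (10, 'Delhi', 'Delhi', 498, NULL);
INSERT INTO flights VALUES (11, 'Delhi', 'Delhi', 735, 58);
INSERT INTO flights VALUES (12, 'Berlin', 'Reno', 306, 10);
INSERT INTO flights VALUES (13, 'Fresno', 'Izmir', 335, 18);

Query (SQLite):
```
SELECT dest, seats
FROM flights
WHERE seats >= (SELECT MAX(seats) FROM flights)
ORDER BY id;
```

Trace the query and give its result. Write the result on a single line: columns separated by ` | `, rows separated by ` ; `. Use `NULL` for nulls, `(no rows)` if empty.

Delhi | 58

Scalar subquery: MAX(seats) over all flights rows = 58.
Keep rows where seats >= that value.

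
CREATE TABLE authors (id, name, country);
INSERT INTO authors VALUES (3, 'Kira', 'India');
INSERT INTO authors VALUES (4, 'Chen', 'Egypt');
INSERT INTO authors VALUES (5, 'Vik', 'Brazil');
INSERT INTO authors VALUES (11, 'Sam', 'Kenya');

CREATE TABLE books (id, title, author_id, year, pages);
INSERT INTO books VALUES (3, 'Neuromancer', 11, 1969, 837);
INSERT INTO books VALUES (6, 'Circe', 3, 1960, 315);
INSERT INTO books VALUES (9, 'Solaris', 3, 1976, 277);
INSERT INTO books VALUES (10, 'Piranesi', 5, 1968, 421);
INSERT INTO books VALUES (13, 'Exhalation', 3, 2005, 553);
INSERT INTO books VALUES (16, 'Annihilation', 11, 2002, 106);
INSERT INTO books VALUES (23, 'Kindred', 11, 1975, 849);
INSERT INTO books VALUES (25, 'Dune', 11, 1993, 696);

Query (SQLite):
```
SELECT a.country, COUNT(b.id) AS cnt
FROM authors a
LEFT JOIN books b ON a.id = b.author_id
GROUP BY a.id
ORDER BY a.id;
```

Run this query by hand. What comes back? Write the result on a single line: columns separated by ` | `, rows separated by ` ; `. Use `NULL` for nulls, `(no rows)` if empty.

LEFT JOIN keeps every authors row; unmatched ones get NULL for books columns.
Group by authors.id and compute COUNT(b.id). COUNT(col) of an all-NULL group is 0.
  3: ids {6, 9, 13} → COUNT(b.id)=3
  4: ids {—} → COUNT(b.id)=0
  5: ids {10} → COUNT(b.id)=1
  11: ids {3, 16, 23, 25} → COUNT(b.id)=4

India | 3 ; Egypt | 0 ; Brazil | 1 ; Kenya | 4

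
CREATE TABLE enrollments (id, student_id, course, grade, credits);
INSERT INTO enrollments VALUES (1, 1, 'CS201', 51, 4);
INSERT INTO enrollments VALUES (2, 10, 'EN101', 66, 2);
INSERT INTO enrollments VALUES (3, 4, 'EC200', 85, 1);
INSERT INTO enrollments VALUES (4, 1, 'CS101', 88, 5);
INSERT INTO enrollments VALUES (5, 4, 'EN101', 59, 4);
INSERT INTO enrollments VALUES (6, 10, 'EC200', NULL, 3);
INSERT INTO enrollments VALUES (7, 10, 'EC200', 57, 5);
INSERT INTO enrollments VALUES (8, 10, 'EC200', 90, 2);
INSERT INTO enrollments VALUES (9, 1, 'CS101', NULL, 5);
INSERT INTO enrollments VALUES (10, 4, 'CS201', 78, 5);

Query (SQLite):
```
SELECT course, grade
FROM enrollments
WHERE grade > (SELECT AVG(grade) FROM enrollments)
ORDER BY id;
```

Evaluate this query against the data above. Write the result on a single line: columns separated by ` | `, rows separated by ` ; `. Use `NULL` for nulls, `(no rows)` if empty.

Scalar subquery: AVG(grade) over all enrollments rows = 71.75.
Keep rows where grade > that value.

EC200 | 85 ; CS101 | 88 ; EC200 | 90 ; CS201 | 78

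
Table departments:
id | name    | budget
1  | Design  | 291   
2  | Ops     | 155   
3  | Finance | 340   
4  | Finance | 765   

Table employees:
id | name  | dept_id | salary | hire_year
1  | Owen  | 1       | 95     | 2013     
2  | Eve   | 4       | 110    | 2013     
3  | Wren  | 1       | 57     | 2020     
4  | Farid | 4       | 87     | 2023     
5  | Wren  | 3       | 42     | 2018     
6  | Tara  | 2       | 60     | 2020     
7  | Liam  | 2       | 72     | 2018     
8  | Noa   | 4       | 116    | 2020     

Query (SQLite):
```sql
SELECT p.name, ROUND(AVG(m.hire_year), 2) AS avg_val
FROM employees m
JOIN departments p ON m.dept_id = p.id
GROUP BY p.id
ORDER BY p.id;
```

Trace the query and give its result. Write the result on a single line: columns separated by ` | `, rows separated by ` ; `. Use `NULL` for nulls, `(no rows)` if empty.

Join each employees row to its departments via dept_id.
Group joined rows by departments.id; compute ROUND(AVG(m.hire_year), 2) per group.
  1: ids {1, 3} → ROUND(AVG(m.hire_year), 2)=2016.5
  2: ids {6, 7} → ROUND(AVG(m.hire_year), 2)=2019
  3: ids {5} → ROUND(AVG(m.hire_year), 2)=2018
  4: ids {2, 4, 8} → ROUND(AVG(m.hire_year), 2)=2018.67

Design | 2016.5 ; Ops | 2019 ; Finance | 2018 ; Finance | 2018.67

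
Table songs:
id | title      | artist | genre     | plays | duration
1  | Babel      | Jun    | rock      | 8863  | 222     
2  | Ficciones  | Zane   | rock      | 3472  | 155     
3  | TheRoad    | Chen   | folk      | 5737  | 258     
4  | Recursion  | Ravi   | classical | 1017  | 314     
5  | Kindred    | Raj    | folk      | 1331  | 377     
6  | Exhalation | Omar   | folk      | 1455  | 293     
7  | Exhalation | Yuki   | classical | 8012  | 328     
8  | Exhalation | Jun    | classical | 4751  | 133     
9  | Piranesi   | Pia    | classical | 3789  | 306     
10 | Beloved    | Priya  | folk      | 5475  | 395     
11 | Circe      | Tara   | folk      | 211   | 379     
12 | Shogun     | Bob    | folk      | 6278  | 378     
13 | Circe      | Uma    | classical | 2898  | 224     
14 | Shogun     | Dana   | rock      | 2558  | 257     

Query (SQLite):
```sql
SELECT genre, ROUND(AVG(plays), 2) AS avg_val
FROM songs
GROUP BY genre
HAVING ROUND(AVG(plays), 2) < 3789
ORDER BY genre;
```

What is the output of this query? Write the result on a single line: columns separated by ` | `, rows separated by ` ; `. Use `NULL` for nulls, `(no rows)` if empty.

Partition songs by genre; compute ROUND(AVG(plays), 2) within each group.
HAVING: keep groups where ROUND(AVG(plays), 2) < 3789.
  classical: ids {4, 7, 8, 9, 13} → ROUND(AVG(plays), 2)=4093.4
  folk: ids {3, 5, 6, 10, 11, 12} → ROUND(AVG(plays), 2)=3414.5
  rock: ids {1, 2, 14} → ROUND(AVG(plays), 2)=4964.33

folk | 3414.5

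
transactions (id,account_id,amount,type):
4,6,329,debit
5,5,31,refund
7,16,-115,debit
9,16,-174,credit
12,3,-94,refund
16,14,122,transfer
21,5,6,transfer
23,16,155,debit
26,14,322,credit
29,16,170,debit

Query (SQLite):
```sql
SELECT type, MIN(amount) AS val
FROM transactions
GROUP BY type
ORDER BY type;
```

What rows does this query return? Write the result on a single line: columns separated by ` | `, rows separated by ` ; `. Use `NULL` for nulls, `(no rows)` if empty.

credit | -174 ; debit | -115 ; refund | -94 ; transfer | 6

Partition transactions by type; compute MIN(amount) within each group.
  credit: ids {9, 26} → MIN(amount)=-174
  debit: ids {4, 7, 23, 29} → MIN(amount)=-115
  refund: ids {5, 12} → MIN(amount)=-94
  transfer: ids {16, 21} → MIN(amount)=6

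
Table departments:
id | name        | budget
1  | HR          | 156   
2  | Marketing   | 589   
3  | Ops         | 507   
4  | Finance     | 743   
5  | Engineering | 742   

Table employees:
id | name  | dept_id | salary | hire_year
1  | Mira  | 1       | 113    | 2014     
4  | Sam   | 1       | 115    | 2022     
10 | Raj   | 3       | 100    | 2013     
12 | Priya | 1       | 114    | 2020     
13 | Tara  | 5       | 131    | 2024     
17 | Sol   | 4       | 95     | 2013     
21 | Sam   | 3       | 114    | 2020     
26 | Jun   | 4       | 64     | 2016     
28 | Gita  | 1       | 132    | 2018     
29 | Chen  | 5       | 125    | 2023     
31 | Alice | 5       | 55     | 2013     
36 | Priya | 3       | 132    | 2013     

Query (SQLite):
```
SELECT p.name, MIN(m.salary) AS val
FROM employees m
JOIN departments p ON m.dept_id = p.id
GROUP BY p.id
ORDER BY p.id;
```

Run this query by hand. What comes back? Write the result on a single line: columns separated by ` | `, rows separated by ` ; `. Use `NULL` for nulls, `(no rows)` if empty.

Join each employees row to its departments via dept_id.
Group joined rows by departments.id; compute MIN(m.salary) per group.
  1: ids {1, 4, 12, 28} → MIN(m.salary)=113
  3: ids {10, 21, 36} → MIN(m.salary)=100
  4: ids {17, 26} → MIN(m.salary)=64
  5: ids {13, 29, 31} → MIN(m.salary)=55

HR | 113 ; Ops | 100 ; Finance | 64 ; Engineering | 55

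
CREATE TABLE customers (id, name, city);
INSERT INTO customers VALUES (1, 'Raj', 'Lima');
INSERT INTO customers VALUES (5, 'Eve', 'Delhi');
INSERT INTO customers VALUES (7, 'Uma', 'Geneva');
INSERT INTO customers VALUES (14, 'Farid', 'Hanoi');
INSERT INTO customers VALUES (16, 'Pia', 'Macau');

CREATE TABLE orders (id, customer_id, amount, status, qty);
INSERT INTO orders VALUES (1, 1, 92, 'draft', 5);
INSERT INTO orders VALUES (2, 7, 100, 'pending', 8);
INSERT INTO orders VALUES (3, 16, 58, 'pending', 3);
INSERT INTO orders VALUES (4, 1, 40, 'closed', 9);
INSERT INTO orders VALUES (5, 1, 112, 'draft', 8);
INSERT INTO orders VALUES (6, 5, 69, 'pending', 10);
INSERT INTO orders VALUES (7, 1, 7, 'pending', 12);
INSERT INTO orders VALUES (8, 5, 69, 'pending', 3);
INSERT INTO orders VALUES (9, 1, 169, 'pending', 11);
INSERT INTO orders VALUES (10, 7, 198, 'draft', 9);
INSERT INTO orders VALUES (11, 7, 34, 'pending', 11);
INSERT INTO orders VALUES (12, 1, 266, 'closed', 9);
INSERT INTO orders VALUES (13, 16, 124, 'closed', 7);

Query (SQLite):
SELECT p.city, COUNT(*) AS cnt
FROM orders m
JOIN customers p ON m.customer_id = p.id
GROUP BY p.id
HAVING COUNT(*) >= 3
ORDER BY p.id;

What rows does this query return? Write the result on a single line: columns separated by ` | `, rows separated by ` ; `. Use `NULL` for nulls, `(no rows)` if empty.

Lima | 6 ; Geneva | 3

Join each orders row to its customers via customer_id.
Group joined rows by customers.id; compute COUNT(*) per group.
HAVING: keep groups with count ≥ 3.
  1: ids {1, 4, 5, 7, 9, 12} → COUNT(*)=6
  5: ids {6, 8} → COUNT(*)=2
  7: ids {2, 10, 11} → COUNT(*)=3
  16: ids {3, 13} → COUNT(*)=2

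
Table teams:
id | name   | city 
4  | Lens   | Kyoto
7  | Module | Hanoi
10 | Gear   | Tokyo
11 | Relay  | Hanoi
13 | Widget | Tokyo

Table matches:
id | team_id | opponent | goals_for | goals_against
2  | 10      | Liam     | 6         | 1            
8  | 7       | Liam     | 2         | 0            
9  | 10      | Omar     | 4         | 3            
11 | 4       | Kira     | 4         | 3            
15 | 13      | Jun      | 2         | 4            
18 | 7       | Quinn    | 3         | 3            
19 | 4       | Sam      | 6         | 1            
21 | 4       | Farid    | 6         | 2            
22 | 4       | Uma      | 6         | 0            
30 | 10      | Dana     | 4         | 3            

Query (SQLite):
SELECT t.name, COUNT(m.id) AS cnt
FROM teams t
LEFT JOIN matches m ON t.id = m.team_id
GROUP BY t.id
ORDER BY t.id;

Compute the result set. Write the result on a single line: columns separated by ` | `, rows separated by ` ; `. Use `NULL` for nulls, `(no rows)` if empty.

LEFT JOIN keeps every teams row; unmatched ones get NULL for matches columns.
Group by teams.id and compute COUNT(m.id). COUNT(col) of an all-NULL group is 0.
  4: ids {11, 19, 21, 22} → COUNT(m.id)=4
  7: ids {8, 18} → COUNT(m.id)=2
  10: ids {2, 9, 30} → COUNT(m.id)=3
  11: ids {—} → COUNT(m.id)=0
  13: ids {15} → COUNT(m.id)=1

Lens | 4 ; Module | 2 ; Gear | 3 ; Relay | 0 ; Widget | 1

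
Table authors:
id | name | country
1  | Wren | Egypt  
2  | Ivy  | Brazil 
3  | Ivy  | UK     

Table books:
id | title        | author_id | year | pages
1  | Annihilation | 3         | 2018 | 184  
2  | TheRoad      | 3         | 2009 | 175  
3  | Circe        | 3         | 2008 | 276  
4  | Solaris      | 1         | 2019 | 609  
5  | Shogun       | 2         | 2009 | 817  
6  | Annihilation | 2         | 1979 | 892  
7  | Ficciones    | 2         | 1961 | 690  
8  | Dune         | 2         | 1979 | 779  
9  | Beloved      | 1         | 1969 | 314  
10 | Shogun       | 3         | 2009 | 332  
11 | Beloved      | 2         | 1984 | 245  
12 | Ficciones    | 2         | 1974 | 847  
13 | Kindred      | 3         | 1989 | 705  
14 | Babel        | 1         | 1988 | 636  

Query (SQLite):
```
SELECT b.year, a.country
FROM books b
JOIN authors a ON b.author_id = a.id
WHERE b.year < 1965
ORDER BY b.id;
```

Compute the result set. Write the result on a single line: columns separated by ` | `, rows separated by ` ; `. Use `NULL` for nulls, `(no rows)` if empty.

Each books row matches the authors row where author_id = authors.id.
Then keep rows with b.year < 1965.

1961 | Brazil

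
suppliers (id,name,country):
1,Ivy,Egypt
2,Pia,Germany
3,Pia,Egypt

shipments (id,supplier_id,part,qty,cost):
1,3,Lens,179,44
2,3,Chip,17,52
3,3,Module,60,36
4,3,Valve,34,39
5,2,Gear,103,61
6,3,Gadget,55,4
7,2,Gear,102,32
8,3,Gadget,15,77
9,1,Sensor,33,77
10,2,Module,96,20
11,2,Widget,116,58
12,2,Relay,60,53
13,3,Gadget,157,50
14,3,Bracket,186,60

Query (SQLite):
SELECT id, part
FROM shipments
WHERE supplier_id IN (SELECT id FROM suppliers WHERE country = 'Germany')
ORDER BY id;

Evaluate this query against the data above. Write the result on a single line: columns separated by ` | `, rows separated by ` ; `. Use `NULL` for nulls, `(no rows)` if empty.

5 | Gear ; 7 | Gear ; 10 | Module ; 11 | Widget ; 12 | Relay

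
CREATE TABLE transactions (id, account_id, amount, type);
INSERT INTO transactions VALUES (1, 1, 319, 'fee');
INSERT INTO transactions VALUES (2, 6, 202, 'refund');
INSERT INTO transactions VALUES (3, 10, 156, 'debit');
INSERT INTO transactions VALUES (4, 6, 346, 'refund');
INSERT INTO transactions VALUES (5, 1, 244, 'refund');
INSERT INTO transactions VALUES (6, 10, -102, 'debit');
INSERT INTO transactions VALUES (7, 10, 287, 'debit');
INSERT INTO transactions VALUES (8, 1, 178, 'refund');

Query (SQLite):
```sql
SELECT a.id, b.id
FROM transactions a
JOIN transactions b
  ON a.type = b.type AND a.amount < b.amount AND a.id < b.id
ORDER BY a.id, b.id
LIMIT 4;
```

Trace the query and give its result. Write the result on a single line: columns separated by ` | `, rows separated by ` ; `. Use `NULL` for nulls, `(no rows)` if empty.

Pairs (a,b) with same type, a.amount < b.amount, a.id < b.id.
type groups: debit:{3,6,7} fee:{1} refund:{2,4,5,8}
Ordered by (a.id, b.id); first 4.

2 | 4 ; 2 | 5 ; 3 | 7 ; 6 | 7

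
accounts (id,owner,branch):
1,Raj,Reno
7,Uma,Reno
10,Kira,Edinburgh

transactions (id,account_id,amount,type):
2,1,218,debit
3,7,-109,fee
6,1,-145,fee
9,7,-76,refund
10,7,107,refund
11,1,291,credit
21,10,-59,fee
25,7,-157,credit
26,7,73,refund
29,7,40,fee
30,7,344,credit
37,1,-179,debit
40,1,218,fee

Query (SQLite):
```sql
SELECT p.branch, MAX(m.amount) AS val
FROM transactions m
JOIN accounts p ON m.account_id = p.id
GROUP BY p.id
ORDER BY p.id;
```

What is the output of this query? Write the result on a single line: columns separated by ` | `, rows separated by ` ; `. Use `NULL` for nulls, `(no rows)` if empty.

Reno | 291 ; Reno | 344 ; Edinburgh | -59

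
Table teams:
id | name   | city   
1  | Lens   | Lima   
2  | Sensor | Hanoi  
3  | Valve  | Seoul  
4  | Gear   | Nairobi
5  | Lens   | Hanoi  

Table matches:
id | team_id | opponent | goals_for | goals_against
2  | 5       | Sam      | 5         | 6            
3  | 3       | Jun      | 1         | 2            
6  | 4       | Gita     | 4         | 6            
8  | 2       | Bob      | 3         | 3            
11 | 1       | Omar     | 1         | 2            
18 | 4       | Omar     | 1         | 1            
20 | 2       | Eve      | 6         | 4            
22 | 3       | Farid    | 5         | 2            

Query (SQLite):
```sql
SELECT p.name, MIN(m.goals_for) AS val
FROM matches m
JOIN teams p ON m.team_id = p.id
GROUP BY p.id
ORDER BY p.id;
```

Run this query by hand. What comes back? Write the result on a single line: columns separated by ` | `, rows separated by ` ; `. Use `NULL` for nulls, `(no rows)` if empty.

Lens | 1 ; Sensor | 3 ; Valve | 1 ; Gear | 1 ; Lens | 5

Join each matches row to its teams via team_id.
Group joined rows by teams.id; compute MIN(m.goals_for) per group.
  1: ids {11} → MIN(m.goals_for)=1
  2: ids {8, 20} → MIN(m.goals_for)=3
  3: ids {3, 22} → MIN(m.goals_for)=1
  4: ids {6, 18} → MIN(m.goals_for)=1
  5: ids {2} → MIN(m.goals_for)=5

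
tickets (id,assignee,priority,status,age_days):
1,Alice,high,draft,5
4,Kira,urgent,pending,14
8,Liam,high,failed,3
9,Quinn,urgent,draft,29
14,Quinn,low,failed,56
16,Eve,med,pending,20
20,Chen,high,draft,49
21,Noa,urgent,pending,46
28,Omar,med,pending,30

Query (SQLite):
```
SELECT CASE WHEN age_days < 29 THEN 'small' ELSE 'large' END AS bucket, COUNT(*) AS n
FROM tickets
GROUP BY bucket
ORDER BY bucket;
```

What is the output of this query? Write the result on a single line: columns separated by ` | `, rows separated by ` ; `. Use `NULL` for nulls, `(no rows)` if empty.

Bucket rows by age_days < 29 → 'small' else 'large'; count each bucket.

large | 5 ; small | 4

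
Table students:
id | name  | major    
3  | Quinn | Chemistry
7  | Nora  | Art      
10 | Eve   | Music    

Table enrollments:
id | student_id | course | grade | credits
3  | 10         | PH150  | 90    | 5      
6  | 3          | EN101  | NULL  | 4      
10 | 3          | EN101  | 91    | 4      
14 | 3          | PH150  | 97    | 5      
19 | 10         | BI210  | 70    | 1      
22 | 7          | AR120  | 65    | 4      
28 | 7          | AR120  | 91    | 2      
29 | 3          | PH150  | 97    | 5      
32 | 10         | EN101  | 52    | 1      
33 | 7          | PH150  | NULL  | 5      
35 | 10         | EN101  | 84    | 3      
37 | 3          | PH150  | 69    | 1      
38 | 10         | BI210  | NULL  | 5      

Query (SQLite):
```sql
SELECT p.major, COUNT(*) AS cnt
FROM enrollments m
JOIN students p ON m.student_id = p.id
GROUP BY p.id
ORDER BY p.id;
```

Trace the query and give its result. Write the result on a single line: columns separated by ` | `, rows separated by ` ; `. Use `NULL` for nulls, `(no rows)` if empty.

Join each enrollments row to its students via student_id.
Group joined rows by students.id; compute COUNT(*) per group.
  3: ids {6, 10, 14, 29, 37} → COUNT(*)=5
  7: ids {22, 28, 33} → COUNT(*)=3
  10: ids {3, 19, 32, 35, 38} → COUNT(*)=5

Chemistry | 5 ; Art | 3 ; Music | 5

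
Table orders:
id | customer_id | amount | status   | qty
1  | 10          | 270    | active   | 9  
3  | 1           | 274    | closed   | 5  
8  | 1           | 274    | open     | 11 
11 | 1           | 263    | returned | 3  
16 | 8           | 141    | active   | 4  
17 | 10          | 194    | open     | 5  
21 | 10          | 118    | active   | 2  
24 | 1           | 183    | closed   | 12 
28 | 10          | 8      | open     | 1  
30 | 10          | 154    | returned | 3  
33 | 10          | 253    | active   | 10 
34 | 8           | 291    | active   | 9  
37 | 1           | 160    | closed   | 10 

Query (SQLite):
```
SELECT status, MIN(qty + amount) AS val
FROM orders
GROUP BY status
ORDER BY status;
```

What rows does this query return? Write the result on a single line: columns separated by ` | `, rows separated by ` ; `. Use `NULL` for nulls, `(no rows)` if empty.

For each row compute qty + amount.
Group by status; take MIN of the expression per group.
  active: ids {1, 16, 21, 33, 34} → MIN(qty + amount)=120
  closed: ids {3, 24, 37} → MIN(qty + amount)=170
  open: ids {8, 17, 28} → MIN(qty + amount)=9
  returned: ids {11, 30} → MIN(qty + amount)=157

active | 120 ; closed | 170 ; open | 9 ; returned | 157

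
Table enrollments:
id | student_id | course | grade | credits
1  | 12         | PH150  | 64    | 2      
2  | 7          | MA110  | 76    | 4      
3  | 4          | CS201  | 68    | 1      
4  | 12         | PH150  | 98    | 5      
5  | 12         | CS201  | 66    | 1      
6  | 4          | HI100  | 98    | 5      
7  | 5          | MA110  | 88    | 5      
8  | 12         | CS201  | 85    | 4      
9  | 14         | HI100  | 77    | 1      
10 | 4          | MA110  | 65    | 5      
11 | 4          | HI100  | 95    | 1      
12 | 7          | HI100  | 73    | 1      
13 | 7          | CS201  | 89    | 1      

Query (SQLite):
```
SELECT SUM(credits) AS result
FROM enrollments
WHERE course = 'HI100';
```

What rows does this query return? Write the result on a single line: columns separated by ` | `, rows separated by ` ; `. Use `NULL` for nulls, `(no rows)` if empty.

8

Rows where course='HI100' → credits values: [5, 1, 1, 1].
SUM of non-NULL values = 8.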